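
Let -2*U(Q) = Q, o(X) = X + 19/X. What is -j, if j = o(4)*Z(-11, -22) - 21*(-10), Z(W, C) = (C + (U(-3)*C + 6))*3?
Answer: 4305/4 ≈ 1076.3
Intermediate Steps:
U(Q) = -Q/2
Z(W, C) = 18 + 15*C/2 (Z(W, C) = (C + ((-½*(-3))*C + 6))*3 = (C + (3*C/2 + 6))*3 = (C + (6 + 3*C/2))*3 = (6 + 5*C/2)*3 = 18 + 15*C/2)
j = -4305/4 (j = (4 + 19/4)*(18 + (15/2)*(-22)) - 21*(-10) = (4 + 19*(¼))*(18 - 165) + 210 = (4 + 19/4)*(-147) + 210 = (35/4)*(-147) + 210 = -5145/4 + 210 = -4305/4 ≈ -1076.3)
-j = -1*(-4305/4) = 4305/4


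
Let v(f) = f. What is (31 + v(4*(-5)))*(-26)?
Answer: -286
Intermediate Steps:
(31 + v(4*(-5)))*(-26) = (31 + 4*(-5))*(-26) = (31 - 20)*(-26) = 11*(-26) = -286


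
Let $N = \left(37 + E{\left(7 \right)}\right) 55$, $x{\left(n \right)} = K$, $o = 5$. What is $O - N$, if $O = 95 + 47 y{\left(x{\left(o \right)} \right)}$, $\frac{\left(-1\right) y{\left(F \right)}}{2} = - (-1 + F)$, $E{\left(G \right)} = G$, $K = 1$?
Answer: $-2325$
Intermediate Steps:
$x{\left(n \right)} = 1$
$y{\left(F \right)} = -2 + 2 F$ ($y{\left(F \right)} = - 2 \left(- (-1 + F)\right) = - 2 \left(1 - F\right) = -2 + 2 F$)
$N = 2420$ ($N = \left(37 + 7\right) 55 = 44 \cdot 55 = 2420$)
$O = 95$ ($O = 95 + 47 \left(-2 + 2 \cdot 1\right) = 95 + 47 \left(-2 + 2\right) = 95 + 47 \cdot 0 = 95 + 0 = 95$)
$O - N = 95 - 2420 = -2325$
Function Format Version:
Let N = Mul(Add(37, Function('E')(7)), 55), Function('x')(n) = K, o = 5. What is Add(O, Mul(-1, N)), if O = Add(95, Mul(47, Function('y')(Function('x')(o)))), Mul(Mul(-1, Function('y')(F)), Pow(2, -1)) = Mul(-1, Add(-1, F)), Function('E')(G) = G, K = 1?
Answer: -2325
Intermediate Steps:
Function('x')(n) = 1
Function('y')(F) = Add(-2, Mul(2, F)) (Function('y')(F) = Mul(-2, Mul(-1, Add(-1, F))) = Mul(-2, Add(1, Mul(-1, F))) = Add(-2, Mul(2, F)))
N = 2420 (N = Mul(Add(37, 7), 55) = Mul(44, 55) = 2420)
O = 95 (O = Add(95, Mul(47, Add(-2, Mul(2, 1)))) = Add(95, Mul(47, Add(-2, 2))) = Add(95, Mul(47, 0)) = Add(95, 0) = 95)
Add(O, Mul(-1, N)) = Add(95, Mul(-1, 2420)) = Add(95, -2420) = -2325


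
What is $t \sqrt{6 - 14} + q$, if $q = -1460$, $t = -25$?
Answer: $-1460 - 50 i \sqrt{2} \approx -1460.0 - 70.711 i$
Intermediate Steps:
$t \sqrt{6 - 14} + q = - 25 \sqrt{6 - 14} - 1460 = - 25 \sqrt{-8} - 1460 = - 25 \cdot 2 i \sqrt{2} - 1460 = - 50 i \sqrt{2} - 1460 = -1460 - 50 i \sqrt{2}$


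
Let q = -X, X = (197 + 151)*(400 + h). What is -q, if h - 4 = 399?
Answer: 279444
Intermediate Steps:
h = 403 (h = 4 + 399 = 403)
X = 279444 (X = (197 + 151)*(400 + 403) = 348*803 = 279444)
q = -279444 (q = -1*279444 = -279444)
-q = -1*(-279444) = 279444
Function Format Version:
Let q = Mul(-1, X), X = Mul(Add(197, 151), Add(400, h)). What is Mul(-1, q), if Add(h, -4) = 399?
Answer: 279444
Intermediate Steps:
h = 403 (h = Add(4, 399) = 403)
X = 279444 (X = Mul(Add(197, 151), Add(400, 403)) = Mul(348, 803) = 279444)
q = -279444 (q = Mul(-1, 279444) = -279444)
Mul(-1, q) = Mul(-1, -279444) = 279444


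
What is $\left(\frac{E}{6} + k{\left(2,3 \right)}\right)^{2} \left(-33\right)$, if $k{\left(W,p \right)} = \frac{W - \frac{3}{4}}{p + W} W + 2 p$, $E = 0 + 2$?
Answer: $- \frac{18491}{12} \approx -1540.9$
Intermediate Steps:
$E = 2$
$k{\left(W,p \right)} = 2 p + \frac{W \left(- \frac{3}{4} + W\right)}{W + p}$ ($k{\left(W,p \right)} = \frac{W - \frac{3}{4}}{W + p} W + 2 p = \frac{- \frac{3}{4} + W}{W + p} W + 2 p = \frac{W \left(- \frac{3}{4} + W\right)}{W + p} + 2 p = 2 p + \frac{W \left(- \frac{3}{4} + W\right)}{W + p}$)
$\left(\frac{E}{6} + k{\left(2,3 \right)}\right)^{2} \left(-33\right) = \left(\frac{2}{6} + \frac{2^{2} + 2 \cdot 3^{2} - \frac{3}{2} + 2 \cdot 2 \cdot 3}{2 + 3}\right)^{2} \left(-33\right) = \left(2 \cdot \frac{1}{6} + \frac{4 + 2 \cdot 9 - \frac{3}{2} + 12}{5}\right)^{2} \left(-33\right) = \left(\frac{1}{3} + \frac{4 + 18 - \frac{3}{2} + 12}{5}\right)^{2} \left(-33\right) = \left(\frac{1}{3} + \frac{1}{5} \cdot \frac{65}{2}\right)^{2} \left(-33\right) = \left(\frac{1}{3} + \frac{13}{2}\right)^{2} \left(-33\right) = \left(\frac{41}{6}\right)^{2} \left(-33\right) = \frac{1681}{36} \left(-33\right) = - \frac{18491}{12}$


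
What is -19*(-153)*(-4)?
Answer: -11628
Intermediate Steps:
-19*(-153)*(-4) = 2907*(-4) = -11628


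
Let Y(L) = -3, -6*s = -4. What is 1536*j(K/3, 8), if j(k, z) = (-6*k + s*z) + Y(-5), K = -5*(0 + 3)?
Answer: 49664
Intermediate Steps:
s = 2/3 (s = -1/6*(-4) = 2/3 ≈ 0.66667)
K = -15 (K = -5*3 = -15)
j(k, z) = -3 - 6*k + 2*z/3 (j(k, z) = (-6*k + 2*z/3) - 3 = -3 - 6*k + 2*z/3)
1536*j(K/3, 8) = 1536*(-3 - (-90)/3 + (2/3)*8) = 1536*(-3 - (-90)/3 + 16/3) = 1536*(-3 - 6*(-5) + 16/3) = 1536*(-3 + 30 + 16/3) = 1536*(97/3) = 49664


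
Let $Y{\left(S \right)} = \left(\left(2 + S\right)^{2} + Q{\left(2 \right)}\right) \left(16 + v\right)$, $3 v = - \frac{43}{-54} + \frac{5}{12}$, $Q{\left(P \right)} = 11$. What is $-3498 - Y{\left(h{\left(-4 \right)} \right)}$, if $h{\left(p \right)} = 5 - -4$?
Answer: $- \frac{152911}{27} \approx -5663.4$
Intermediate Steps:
$h{\left(p \right)} = 9$ ($h{\left(p \right)} = 5 + 4 = 9$)
$v = \frac{131}{324}$ ($v = \frac{- \frac{43}{-54} + \frac{5}{12}}{3} = \frac{\left(-43\right) \left(- \frac{1}{54}\right) + 5 \cdot \frac{1}{12}}{3} = \frac{\frac{43}{54} + \frac{5}{12}}{3} = \frac{1}{3} \cdot \frac{131}{108} = \frac{131}{324} \approx 0.40432$)
$Y{\left(S \right)} = \frac{58465}{324} + \frac{5315 \left(2 + S\right)^{2}}{324}$ ($Y{\left(S \right)} = \left(\left(2 + S\right)^{2} + 11\right) \left(16 + \frac{131}{324}\right) = \left(11 + \left(2 + S\right)^{2}\right) \frac{5315}{324} = \frac{58465}{324} + \frac{5315 \left(2 + S\right)^{2}}{324}$)
$-3498 - Y{\left(h{\left(-4 \right)} \right)} = -3498 - \left(\frac{58465}{324} + \frac{5315 \left(2 + 9\right)^{2}}{324}\right) = -3498 - \left(\frac{58465}{324} + \frac{5315 \cdot 11^{2}}{324}\right) = -3498 - \left(\frac{58465}{324} + \frac{5315}{324} \cdot 121\right) = -3498 - \left(\frac{58465}{324} + \frac{643115}{324}\right) = -3498 - \frac{58465}{27} = - \frac{152911}{27}$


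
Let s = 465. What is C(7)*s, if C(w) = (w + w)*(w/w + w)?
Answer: 52080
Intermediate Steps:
C(w) = 2*w*(1 + w) (C(w) = (2*w)*(1 + w) = 2*w*(1 + w))
C(7)*s = (2*7*(1 + 7))*465 = (2*7*8)*465 = 112*465 = 52080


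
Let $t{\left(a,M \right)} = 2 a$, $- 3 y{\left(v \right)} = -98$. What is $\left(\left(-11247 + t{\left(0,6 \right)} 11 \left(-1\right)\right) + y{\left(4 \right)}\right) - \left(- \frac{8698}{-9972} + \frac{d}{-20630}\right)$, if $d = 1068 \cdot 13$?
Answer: $- \frac{576770026913}{51430590} \approx -11215.0$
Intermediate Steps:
$y{\left(v \right)} = \frac{98}{3}$ ($y{\left(v \right)} = \left(- \frac{1}{3}\right) \left(-98\right) = \frac{98}{3}$)
$d = 13884$
$\left(\left(-11247 + t{\left(0,6 \right)} 11 \left(-1\right)\right) + y{\left(4 \right)}\right) - \left(- \frac{8698}{-9972} + \frac{d}{-20630}\right) = \left(\left(-11247 + 2 \cdot 0 \cdot 11 \left(-1\right)\right) + \frac{98}{3}\right) - \left(- \frac{8698}{-9972} + \frac{13884}{-20630}\right) = \left(\left(-11247 + 0 \cdot 11 \left(-1\right)\right) + \frac{98}{3}\right) - \left(\left(-8698\right) \left(- \frac{1}{9972}\right) + 13884 \left(- \frac{1}{20630}\right)\right) = \left(\left(-11247 + 0 \left(-1\right)\right) + \frac{98}{3}\right) - \left(\frac{4349}{4986} - \frac{6942}{10315}\right) = \left(\left(-11247 + 0\right) + \frac{98}{3}\right) - \frac{10247123}{51430590} = \left(-11247 + \frac{98}{3}\right) - \frac{10247123}{51430590} = - \frac{33643}{3} - \frac{10247123}{51430590} = - \frac{576770026913}{51430590}$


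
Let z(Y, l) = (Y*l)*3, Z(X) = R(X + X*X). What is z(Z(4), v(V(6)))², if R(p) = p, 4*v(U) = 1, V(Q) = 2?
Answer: 225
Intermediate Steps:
v(U) = ¼ (v(U) = (¼)*1 = ¼)
Z(X) = X + X² (Z(X) = X + X*X = X + X²)
z(Y, l) = 3*Y*l
z(Z(4), v(V(6)))² = (3*(4*(1 + 4))*(¼))² = (3*(4*5)*(¼))² = (3*20*(¼))² = 15² = 225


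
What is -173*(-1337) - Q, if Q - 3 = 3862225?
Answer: -3630927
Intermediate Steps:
Q = 3862228 (Q = 3 + 3862225 = 3862228)
-173*(-1337) - Q = -173*(-1337) - 1*3862228 = 231301 - 3862228 = -3630927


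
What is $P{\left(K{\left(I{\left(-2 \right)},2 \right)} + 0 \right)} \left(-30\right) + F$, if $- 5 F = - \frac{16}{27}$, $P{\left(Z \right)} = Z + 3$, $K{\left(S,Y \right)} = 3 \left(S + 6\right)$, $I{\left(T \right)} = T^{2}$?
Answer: $- \frac{133634}{135} \approx -989.88$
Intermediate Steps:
$K{\left(S,Y \right)} = 18 + 3 S$ ($K{\left(S,Y \right)} = 3 \left(6 + S\right) = 18 + 3 S$)
$P{\left(Z \right)} = 3 + Z$
$F = \frac{16}{135}$ ($F = - \frac{\left(-16\right) \frac{1}{27}}{5} = \left(- \frac{1}{5}\right) \left(- \frac{16}{27}\right) = \frac{16}{135} \approx 0.11852$)
$P{\left(K{\left(I{\left(-2 \right)},2 \right)} + 0 \right)} \left(-30\right) + F = \left(3 + \left(\left(18 + 3 \left(-2\right)^{2}\right) + 0\right)\right) \left(-30\right) + \frac{16}{135} = \left(3 + \left(\left(18 + 3 \cdot 4\right) + 0\right)\right) \left(-30\right) + \frac{16}{135} = \left(3 + \left(\left(18 + 12\right) + 0\right)\right) \left(-30\right) + \frac{16}{135} = \left(3 + \left(30 + 0\right)\right) \left(-30\right) + \frac{16}{135} = \left(3 + 30\right) \left(-30\right) + \frac{16}{135} = 33 \left(-30\right) + \frac{16}{135} = -990 + \frac{16}{135} = - \frac{133634}{135}$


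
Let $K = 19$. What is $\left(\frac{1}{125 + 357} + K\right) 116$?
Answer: $\frac{531222}{241} \approx 2204.2$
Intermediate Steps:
$\left(\frac{1}{125 + 357} + K\right) 116 = \left(\frac{1}{125 + 357} + 19\right) 116 = \left(\frac{1}{482} + 19\right) 116 = \frac{9159}{482} \cdot 116 = \frac{531222}{241}$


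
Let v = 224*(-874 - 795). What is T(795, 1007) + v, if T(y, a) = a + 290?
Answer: -372559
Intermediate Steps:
T(y, a) = 290 + a
v = -373856 (v = 224*(-1669) = -373856)
T(795, 1007) + v = (290 + 1007) - 373856 = 1297 - 373856 = -372559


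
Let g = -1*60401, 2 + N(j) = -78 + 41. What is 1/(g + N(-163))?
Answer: -1/60440 ≈ -1.6545e-5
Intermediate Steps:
N(j) = -39 (N(j) = -2 + (-78 + 41) = -2 - 37 = -39)
g = -60401
1/(g + N(-163)) = 1/(-60401 - 39) = 1/(-60440) = -1/60440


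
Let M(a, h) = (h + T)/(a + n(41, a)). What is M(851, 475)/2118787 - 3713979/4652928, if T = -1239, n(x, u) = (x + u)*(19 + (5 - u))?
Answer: -214749443472742371/269041289444918144 ≈ -0.79820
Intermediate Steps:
n(x, u) = (24 - u)*(u + x) (n(x, u) = (u + x)*(24 - u) = (24 - u)*(u + x))
M(a, h) = (-1239 + h)/(984 - a² - 16*a) (M(a, h) = (h - 1239)/(a + (-a² + 24*a + 24*41 - 1*a*41)) = (-1239 + h)/(a + (-a² + 24*a + 984 - 41*a)) = (-1239 + h)/(a + (984 - a² - 17*a)) = (-1239 + h)/(984 - a² - 16*a))
M(851, 475)/2118787 - 3713979/4652928 = ((1239 - 1*475)/(-984 + 851² + 16*851))/2118787 - 3713979/4652928 = ((1239 - 475)/(-984 + 724201 + 13616))*(1/2118787) - 3713979*1/4652928 = (764/736833)*(1/2118787) - 1237993/1550976 = 764/1561192181571 - 1237993/1550976 = -214749443472742371/269041289444918144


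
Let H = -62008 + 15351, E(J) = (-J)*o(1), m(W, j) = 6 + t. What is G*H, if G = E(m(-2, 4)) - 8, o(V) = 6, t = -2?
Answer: 1493024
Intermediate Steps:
m(W, j) = 4 (m(W, j) = 6 - 2 = 4)
E(J) = -6*J (E(J) = -J*6 = -6*J)
H = -46657
G = -32 (G = -6*4 - 8 = -24 - 8 = -32)
G*H = -32*(-46657) = 1493024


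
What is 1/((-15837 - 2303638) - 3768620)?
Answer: -1/6088095 ≈ -1.6425e-7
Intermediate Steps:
1/((-15837 - 2303638) - 3768620) = 1/(-2319475 - 3768620) = 1/(-6088095) = -1/6088095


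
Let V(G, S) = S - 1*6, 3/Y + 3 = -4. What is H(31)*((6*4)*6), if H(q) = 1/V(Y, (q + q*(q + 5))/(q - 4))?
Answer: 3888/985 ≈ 3.9472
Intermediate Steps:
Y = -3/7 (Y = 3/(-3 - 4) = 3/(-7) = 3*(-⅐) = -3/7 ≈ -0.42857)
V(G, S) = -6 + S (V(G, S) = S - 6 = -6 + S)
H(q) = 1/(-6 + (q + q*(5 + q))/(-4 + q)) (H(q) = 1/(-6 + (q + q*(q + 5))/(q - 4)) = 1/(-6 + (q + q*(5 + q))/(-4 + q)))
H(31)*((6*4)*6) = ((-4 + 31)/(24 + 31²))*((6*4)*6) = (27/(24 + 961))*(24*6) = (27/985)*144 = 3888/985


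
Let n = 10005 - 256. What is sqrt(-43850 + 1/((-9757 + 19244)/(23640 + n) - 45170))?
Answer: I*sqrt(4260771831501302953)/9857331 ≈ 209.4*I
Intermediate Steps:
n = 9749
sqrt(-43850 + 1/((-9757 + 19244)/(23640 + n) - 45170)) = sqrt(-43850 + 1/((-9757 + 19244)/(23640 + 9749) - 45170)) = sqrt(-43850 + 1/(9487/33389 - 45170)) = sqrt(-43850 + 1/(-1508171643/33389)) = sqrt(-43850 - 33389/1508171643) = sqrt(-66133326578939/1508171643) = I*sqrt(4260771831501302953)/9857331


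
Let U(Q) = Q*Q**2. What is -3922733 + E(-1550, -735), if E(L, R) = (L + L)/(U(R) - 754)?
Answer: -1557584407407457/397066129 ≈ -3.9227e+6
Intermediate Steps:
U(Q) = Q**3
E(L, R) = 2*L/(-754 + R**3) (E(L, R) = (L + L)/(R**3 - 754) = (2*L)/(-754 + R**3) = 2*L/(-754 + R**3))
-3922733 + E(-1550, -735) = -3922733 + 2*(-1550)/(-754 + (-735)**3) = -3922733 + 2*(-1550)/(-754 - 397065375) = -3922733 + 2*(-1550)/(-397066129) = -3922733 + 2*(-1550)*(-1/397066129) = -3922733 + 3100/397066129 = -1557584407407457/397066129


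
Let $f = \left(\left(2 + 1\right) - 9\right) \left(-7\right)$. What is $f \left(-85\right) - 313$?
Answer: $-3883$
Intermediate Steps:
$f = 42$ ($f = \left(3 - 9\right) \left(-7\right) = \left(-6\right) \left(-7\right) = 42$)
$f \left(-85\right) - 313 = 42 \left(-85\right) - 313 = -3570 - 313 = -3883$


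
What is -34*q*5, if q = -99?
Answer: 16830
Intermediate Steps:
-34*q*5 = -34*(-99)*5 = 3366*5 = 16830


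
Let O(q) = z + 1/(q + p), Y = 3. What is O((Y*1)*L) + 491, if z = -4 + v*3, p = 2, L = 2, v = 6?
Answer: 4041/8 ≈ 505.13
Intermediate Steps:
z = 14 (z = -4 + 6*3 = -4 + 18 = 14)
O(q) = 14 + 1/(2 + q) (O(q) = 14 + 1/(q + 2) = 14 + 1/(2 + q))
O((Y*1)*L) + 491 = (29 + 14*((3*1)*2))/(2 + (3*1)*2) + 491 = (29 + 14*(3*2))/(2 + 3*2) + 491 = (29 + 14*6)/(2 + 6) + 491 = (29 + 84)/8 + 491 = (1/8)*113 + 491 = 113/8 + 491 = 4041/8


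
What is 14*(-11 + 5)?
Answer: -84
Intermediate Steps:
14*(-11 + 5) = 14*(-6) = -84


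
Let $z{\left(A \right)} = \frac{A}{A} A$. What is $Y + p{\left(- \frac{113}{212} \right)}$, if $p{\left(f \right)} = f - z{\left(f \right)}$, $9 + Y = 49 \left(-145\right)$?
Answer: $-7114$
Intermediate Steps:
$z{\left(A \right)} = A$ ($z{\left(A \right)} = 1 A = A$)
$Y = -7114$ ($Y = -9 + 49 \left(-145\right) = -9 - 7105 = -7114$)
$p{\left(f \right)} = 0$ ($p{\left(f \right)} = f - f = 0$)
$Y + p{\left(- \frac{113}{212} \right)} = -7114 + 0 = -7114$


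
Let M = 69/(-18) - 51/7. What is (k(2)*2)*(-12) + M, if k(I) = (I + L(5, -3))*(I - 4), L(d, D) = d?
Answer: 13645/42 ≈ 324.88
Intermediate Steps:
M = -467/42 (M = 69*(-1/18) - 51*⅐ = -23/6 - 51/7 = -467/42 ≈ -11.119)
k(I) = (-4 + I)*(5 + I) (k(I) = (I + 5)*(I - 4) = (5 + I)*(-4 + I) = (-4 + I)*(5 + I))
(k(2)*2)*(-12) + M = ((-20 + 2 + 2²)*2)*(-12) - 467/42 = ((-20 + 2 + 4)*2)*(-12) - 467/42 = -14*2*(-12) - 467/42 = -28*(-12) - 467/42 = 336 - 467/42 = 13645/42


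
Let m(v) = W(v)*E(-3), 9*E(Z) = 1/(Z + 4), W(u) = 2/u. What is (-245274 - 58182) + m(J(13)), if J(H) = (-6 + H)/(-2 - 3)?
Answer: -19117738/63 ≈ -3.0346e+5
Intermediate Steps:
E(Z) = 1/(9*(4 + Z)) (E(Z) = 1/(9*(Z + 4)) = 1/(9*(4 + Z)))
J(H) = 6/5 - H/5 (J(H) = (-6 + H)/(-5) = (-6 + H)*(-⅕) = 6/5 - H/5)
m(v) = 2/(9*v) (m(v) = (2/v)*(1/(9*(4 - 3))) = (2/v)*((⅑)/1) = (2/v)*((⅑)*1) = (2/v)*(⅑) = 2/(9*v))
(-245274 - 58182) + m(J(13)) = (-245274 - 58182) + 2/(9*(6/5 - ⅕*13)) = -303456 + 2/(9*(6/5 - 13/5)) = -303456 + 2/(9*(-7/5)) = -303456 + (2/9)*(-5/7) = -303456 - 10/63 = -19117738/63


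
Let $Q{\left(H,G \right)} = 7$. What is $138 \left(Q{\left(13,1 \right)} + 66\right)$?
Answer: $10074$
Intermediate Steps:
$138 \left(Q{\left(13,1 \right)} + 66\right) = 138 \left(7 + 66\right) = 138 \cdot 73 = 10074$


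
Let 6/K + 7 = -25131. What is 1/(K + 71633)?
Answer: 12569/900355174 ≈ 1.3960e-5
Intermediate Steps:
K = -3/12569 (K = 6/(-7 - 25131) = 6/(-25138) = 6*(-1/25138) = -3/12569 ≈ -0.00023868)
1/(K + 71633) = 1/(-3/12569 + 71633) = 1/(900355174/12569) = 12569/900355174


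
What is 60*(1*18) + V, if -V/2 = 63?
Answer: 954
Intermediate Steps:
V = -126 (V = -2*63 = -126)
60*(1*18) + V = 60*(1*18) - 126 = 60*18 - 126 = 1080 - 126 = 954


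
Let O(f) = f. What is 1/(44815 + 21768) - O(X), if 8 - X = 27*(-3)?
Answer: -5925886/66583 ≈ -89.000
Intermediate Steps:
X = 89 (X = 8 - 27*(-3) = 8 - 1*(-81) = 8 + 81 = 89)
1/(44815 + 21768) - O(X) = 1/(44815 + 21768) - 1*89 = 1/66583 - 89 = -5925886/66583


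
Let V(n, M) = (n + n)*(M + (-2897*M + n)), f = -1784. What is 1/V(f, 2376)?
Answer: 1/24557402240 ≈ 4.0721e-11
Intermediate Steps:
V(n, M) = 2*n*(n - 2896*M) (V(n, M) = (2*n)*(M + (n - 2897*M)) = (2*n)*(n - 2896*M) = 2*n*(n - 2896*M))
1/V(f, 2376) = 1/(2*(-1784)*(-1784 - 2896*2376)) = 1/(2*(-1784)*(-1784 - 6880896)) = 1/(2*(-1784)*(-6882680)) = 1/24557402240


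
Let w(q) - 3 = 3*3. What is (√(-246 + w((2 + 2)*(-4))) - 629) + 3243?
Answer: 2614 + 3*I*√26 ≈ 2614.0 + 15.297*I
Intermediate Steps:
w(q) = 12 (w(q) = 3 + 3*3 = 3 + 9 = 12)
(√(-246 + w((2 + 2)*(-4))) - 629) + 3243 = (√(-246 + 12) - 629) + 3243 = (√(-234) - 629) + 3243 = (3*I*√26 - 629) + 3243 = (-629 + 3*I*√26) + 3243 = 2614 + 3*I*√26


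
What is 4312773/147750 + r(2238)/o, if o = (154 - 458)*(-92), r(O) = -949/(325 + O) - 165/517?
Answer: 302707283608223/10370367029000 ≈ 29.190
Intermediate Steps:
r(O) = -15/47 - 949/(325 + O) (r(O) = -949/(325 + O) - 165*1/517 = -949/(325 + O) - 15/47 = -15/47 - 949/(325 + O))
o = 27968 (o = -304*(-92) = 27968)
4312773/147750 + r(2238)/o = 4312773/147750 + ((-49478 - 15*2238)/(47*(325 + 2238)))/27968 = 4312773*(1/147750) + ((1/47)*(-49478 - 33570)/2563)*(1/27968) = 1437591/49250 + ((1/47)*(1/2563)*(-83048))*(1/27968) = 1437591/49250 - 83048/120461*1/27968 = 1437591/49250 - 10381/421131656 = 302707283608223/10370367029000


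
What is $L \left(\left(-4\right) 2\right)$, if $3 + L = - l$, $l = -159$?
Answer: $-1248$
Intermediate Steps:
$L = 156$ ($L = -3 - -159 = -3 + 159 = 156$)
$L \left(\left(-4\right) 2\right) = 156 \left(\left(-4\right) 2\right) = 156 \left(-8\right) = -1248$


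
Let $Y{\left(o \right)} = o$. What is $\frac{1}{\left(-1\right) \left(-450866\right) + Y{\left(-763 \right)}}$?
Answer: $\frac{1}{450103} \approx 2.2217 \cdot 10^{-6}$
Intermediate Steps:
$\frac{1}{\left(-1\right) \left(-450866\right) + Y{\left(-763 \right)}} = \frac{1}{\left(-1\right) \left(-450866\right) - 763} = \frac{1}{450866 - 763} = \frac{1}{450103}$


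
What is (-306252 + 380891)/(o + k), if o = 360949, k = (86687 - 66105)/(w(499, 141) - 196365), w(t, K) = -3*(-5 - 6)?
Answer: 7327012074/35432909243 ≈ 0.20679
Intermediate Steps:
w(t, K) = 33 (w(t, K) = -3*(-11) = 33)
k = -10291/98166 (k = (86687 - 66105)/(33 - 196365) = 20582/(-196332) = 20582*(-1/196332) = -10291/98166 ≈ -0.10483)
(-306252 + 380891)/(o + k) = (-306252 + 380891)/(360949 - 10291/98166) = 74639/(35432909243/98166) = 74639*(98166/35432909243) = 7327012074/35432909243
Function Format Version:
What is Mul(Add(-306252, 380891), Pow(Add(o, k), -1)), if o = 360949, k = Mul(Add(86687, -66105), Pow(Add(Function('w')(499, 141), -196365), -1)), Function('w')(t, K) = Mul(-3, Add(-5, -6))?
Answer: Rational(7327012074, 35432909243) ≈ 0.20679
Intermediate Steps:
Function('w')(t, K) = 33 (Function('w')(t, K) = Mul(-3, -11) = 33)
k = Rational(-10291, 98166) (k = Mul(Add(86687, -66105), Pow(Add(33, -196365), -1)) = Mul(20582, Pow(-196332, -1)) = Mul(20582, Rational(-1, 196332)) = Rational(-10291, 98166) ≈ -0.10483)
Mul(Add(-306252, 380891), Pow(Add(o, k), -1)) = Mul(Add(-306252, 380891), Pow(Add(360949, Rational(-10291, 98166)), -1)) = Mul(74639, Pow(Rational(35432909243, 98166), -1)) = Mul(74639, Rational(98166, 35432909243)) = Rational(7327012074, 35432909243)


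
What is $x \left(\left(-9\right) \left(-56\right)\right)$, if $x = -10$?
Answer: $-5040$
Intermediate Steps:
$x \left(\left(-9\right) \left(-56\right)\right) = - 10 \left(\left(-9\right) \left(-56\right)\right) = \left(-10\right) 504 = -5040$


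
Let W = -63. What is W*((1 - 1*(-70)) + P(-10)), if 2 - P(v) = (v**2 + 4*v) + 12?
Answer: -63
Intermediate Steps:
P(v) = -10 - v**2 - 4*v (P(v) = 2 - ((v**2 + 4*v) + 12) = 2 - (12 + v**2 + 4*v) = 2 + (-12 - v**2 - 4*v) = -10 - v**2 - 4*v)
W*((1 - 1*(-70)) + P(-10)) = -63*((1 - 1*(-70)) + (-10 - 1*(-10)**2 - 4*(-10))) = -63*((1 + 70) + (-10 - 1*100 + 40)) = -63*(71 + (-10 - 100 + 40)) = -63*(71 - 70) = -63*1 = -63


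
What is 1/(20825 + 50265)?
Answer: 1/71090 ≈ 1.4067e-5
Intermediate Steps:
1/(20825 + 50265) = 1/71090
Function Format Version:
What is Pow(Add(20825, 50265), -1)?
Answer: Rational(1, 71090) ≈ 1.4067e-5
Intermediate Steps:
Pow(Add(20825, 50265), -1) = Pow(71090, -1) = Rational(1, 71090)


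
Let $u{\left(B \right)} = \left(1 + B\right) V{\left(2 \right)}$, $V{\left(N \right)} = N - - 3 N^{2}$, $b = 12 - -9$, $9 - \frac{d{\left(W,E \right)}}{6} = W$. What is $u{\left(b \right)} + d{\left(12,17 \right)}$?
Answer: $290$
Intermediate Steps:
$d{\left(W,E \right)} = 54 - 6 W$
$b = 21$ ($b = 12 + 9 = 21$)
$V{\left(N \right)} = N + 3 N^{2}$
$u{\left(B \right)} = 14 + 14 B$ ($u{\left(B \right)} = \left(1 + B\right) 2 \left(1 + 3 \cdot 2\right) = \left(1 + B\right) 2 \left(1 + 6\right) = \left(1 + B\right) 2 \cdot 7 = \left(1 + B\right) 14 = 14 + 14 B$)
$u{\left(b \right)} + d{\left(12,17 \right)} = \left(14 + 14 \cdot 21\right) + \left(54 - 72\right) = \left(14 + 294\right) + \left(54 - 72\right) = 308 - 18 = 290$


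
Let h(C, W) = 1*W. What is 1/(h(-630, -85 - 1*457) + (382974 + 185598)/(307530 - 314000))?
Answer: -3235/2037656 ≈ -0.0015876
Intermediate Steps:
h(C, W) = W
1/(h(-630, -85 - 1*457) + (382974 + 185598)/(307530 - 314000)) = 1/((-85 - 1*457) + (382974 + 185598)/(307530 - 314000)) = 1/((-85 - 457) + 568572/(-6470)) = 1/(-542 + 568572*(-1/6470)) = 1/(-542 - 284286/3235) = 1/(-2037656/3235) = -3235/2037656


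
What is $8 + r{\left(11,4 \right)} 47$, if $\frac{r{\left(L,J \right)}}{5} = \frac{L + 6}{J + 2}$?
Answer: $\frac{4043}{6} \approx 673.83$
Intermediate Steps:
$r{\left(L,J \right)} = \frac{5 \left(6 + L\right)}{2 + J}$ ($r{\left(L,J \right)} = 5 \frac{L + 6}{J + 2} = 5 \frac{6 + L}{2 + J} = \frac{5 \left(6 + L\right)}{2 + J}$)
$8 + r{\left(11,4 \right)} 47 = 8 + \frac{5 \left(6 + 11\right)}{2 + 4} \cdot 47 = 8 + 5 \cdot \frac{1}{6} \cdot 17 \cdot 47 = 8 + \frac{85}{6} \cdot 47 = 8 + \frac{3995}{6} = \frac{4043}{6}$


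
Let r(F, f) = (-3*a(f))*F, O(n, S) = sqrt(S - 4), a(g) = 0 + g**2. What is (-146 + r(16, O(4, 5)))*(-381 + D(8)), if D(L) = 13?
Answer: 71392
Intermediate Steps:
a(g) = g**2
O(n, S) = sqrt(-4 + S)
r(F, f) = -3*F*f**2 (r(F, f) = (-3*f**2)*F = -3*F*f**2)
(-146 + r(16, O(4, 5)))*(-381 + D(8)) = (-146 - 3*16*(sqrt(-4 + 5))**2)*(-381 + 13) = (-146 - 3*16*(sqrt(1))**2)*(-368) = (-146 - 3*16*1**2)*(-368) = (-146 - 3*16*1)*(-368) = (-146 - 48)*(-368) = -194*(-368) = 71392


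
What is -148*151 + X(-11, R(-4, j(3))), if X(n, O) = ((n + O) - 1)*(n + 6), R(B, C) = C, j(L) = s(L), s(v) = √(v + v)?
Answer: -22288 - 5*√6 ≈ -22300.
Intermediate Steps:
s(v) = √2*√v (s(v) = √(2*v) = √2*√v)
j(L) = √2*√L
X(n, O) = (6 + n)*(-1 + O + n) (X(n, O) = ((O + n) - 1)*(6 + n) = (-1 + O + n)*(6 + n) = (6 + n)*(-1 + O + n))
-148*151 + X(-11, R(-4, j(3))) = -148*151 + (-6 + (-11)² + 5*(-11) + 6*(√2*√3) + (√2*√3)*(-11)) = -22348 + (-6 + 121 - 55 + 6*√6 + √6*(-11)) = -22348 + (-6 + 121 - 55 + 6*√6 - 11*√6) = -22348 + (60 - 5*√6) = -22288 - 5*√6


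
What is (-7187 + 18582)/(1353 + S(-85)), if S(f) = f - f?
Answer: 11395/1353 ≈ 8.4220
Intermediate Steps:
S(f) = 0
(-7187 + 18582)/(1353 + S(-85)) = (-7187 + 18582)/(1353 + 0) = 11395/1353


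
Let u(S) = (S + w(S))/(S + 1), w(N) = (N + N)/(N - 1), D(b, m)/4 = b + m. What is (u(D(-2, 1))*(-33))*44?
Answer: -5808/5 ≈ -1161.6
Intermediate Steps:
D(b, m) = 4*b + 4*m (D(b, m) = 4*(b + m) = 4*b + 4*m)
w(N) = 2*N/(-1 + N) (w(N) = (2*N)/(-1 + N) = 2*N/(-1 + N))
u(S) = (S + 2*S/(-1 + S))/(1 + S) (u(S) = (S + 2*S/(-1 + S))/(S + 1) = (S + 2*S/(-1 + S))/(1 + S))
(u(D(-2, 1))*(-33))*44 = (((4*(-2) + 4*1)/(-1 + (4*(-2) + 4*1)))*(-33))*44 = (((-8 + 4)/(-1 + (-8 + 4)))*(-33))*44 = (-4/(-1 - 4)*(-33))*44 = (-4/(-5)*(-33))*44 = (-4*(-⅕)*(-33))*44 = ((⅘)*(-33))*44 = -132/5*44 = -5808/5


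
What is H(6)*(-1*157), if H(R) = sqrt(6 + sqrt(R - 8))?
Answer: -157*sqrt(6 + I*sqrt(2)) ≈ -387.2 - 45.015*I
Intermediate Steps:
H(R) = sqrt(6 + sqrt(-8 + R))
H(6)*(-1*157) = sqrt(6 + sqrt(-8 + 6))*(-1*157) = sqrt(6 + sqrt(-2))*(-157) = sqrt(6 + I*sqrt(2))*(-157) = -157*sqrt(6 + I*sqrt(2))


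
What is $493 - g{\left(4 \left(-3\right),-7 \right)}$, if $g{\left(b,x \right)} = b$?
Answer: $505$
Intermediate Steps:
$493 - g{\left(4 \left(-3\right),-7 \right)} = 493 - 4 \left(-3\right) = 493 - -12 = 493 + 12 = 505$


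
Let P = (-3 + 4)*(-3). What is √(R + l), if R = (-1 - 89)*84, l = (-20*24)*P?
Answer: 6*I*√170 ≈ 78.23*I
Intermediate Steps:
P = -3 (P = 1*(-3) = -3)
l = 1440 (l = -20*24*(-3) = -480*(-3) = 1440)
R = -7560 (R = -90*84 = -7560)
√(R + l) = √(-7560 + 1440) = √(-6120) = 6*I*√170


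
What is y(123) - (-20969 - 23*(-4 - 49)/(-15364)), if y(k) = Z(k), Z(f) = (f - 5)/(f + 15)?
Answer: 966546217/46092 ≈ 20970.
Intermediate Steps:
Z(f) = (-5 + f)/(15 + f)
y(k) = (-5 + k)/(15 + k)
y(123) - (-20969 - 23*(-4 - 49)/(-15364)) = (-5 + 123)/(15 + 123) - (-20969 - 23*(-4 - 49)/(-15364)) = 118/138 - (-20969 - 23*(-53)*(-1)/15364) = (1/138)*118 - (-20969 - (-1219)*(-1)/15364) = 59/69 - (-20969 - 1*53/668) = 59/69 - (-20969 - 53/668) = 59/69 - 1*(-14007345/668) = 59/69 + 14007345/668 = 966546217/46092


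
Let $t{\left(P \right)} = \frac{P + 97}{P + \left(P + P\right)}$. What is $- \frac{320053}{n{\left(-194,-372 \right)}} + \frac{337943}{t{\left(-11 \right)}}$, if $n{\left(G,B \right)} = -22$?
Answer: $- \frac{54455515}{473} \approx -1.1513 \cdot 10^{5}$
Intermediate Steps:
$t{\left(P \right)} = \frac{97 + P}{3 P}$ ($t{\left(P \right)} = \frac{97 + P}{P + 2 P} = \frac{97 + P}{3 P}$)
$- \frac{320053}{n{\left(-194,-372 \right)}} + \frac{337943}{t{\left(-11 \right)}} = - \frac{320053}{-22} + \frac{337943}{\frac{1}{3} \frac{1}{-11} \left(97 - 11\right)} = \left(-320053\right) \left(- \frac{1}{22}\right) + \frac{337943}{\frac{1}{3} \left(- \frac{1}{11}\right) 86} = \frac{320053}{22} + \frac{337943}{- \frac{86}{33}} = \frac{320053}{22} + 337943 \left(- \frac{33}{86}\right) = \frac{320053}{22} - \frac{11152119}{86} = - \frac{54455515}{473}$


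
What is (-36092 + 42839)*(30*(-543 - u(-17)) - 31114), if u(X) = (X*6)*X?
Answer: -670813728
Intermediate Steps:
u(X) = 6*X**2 (u(X) = (6*X)*X = 6*X**2)
(-36092 + 42839)*(30*(-543 - u(-17)) - 31114) = (-36092 + 42839)*(30*(-543 - 6*(-17)**2) - 31114) = 6747*(30*(-543 - 6*289) - 31114) = 6747*(30*(-543 - 1*1734) - 31114) = 6747*(30*(-543 - 1734) - 31114) = 6747*(30*(-2277) - 31114) = 6747*(-68310 - 31114) = 6747*(-99424) = -670813728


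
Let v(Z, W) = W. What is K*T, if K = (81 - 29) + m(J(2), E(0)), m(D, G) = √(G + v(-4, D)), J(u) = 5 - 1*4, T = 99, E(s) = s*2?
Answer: 5247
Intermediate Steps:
E(s) = 2*s
J(u) = 1 (J(u) = 5 - 4 = 1)
m(D, G) = √(D + G) (m(D, G) = √(G + D) = √(D + G))
K = 53 (K = (81 - 29) + √(1 + 2*0) = 52 + √(1 + 0) = 52 + √1 = 52 + 1 = 53)
K*T = 53*99 = 5247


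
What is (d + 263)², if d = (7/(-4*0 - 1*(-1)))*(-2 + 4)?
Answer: 76729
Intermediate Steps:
d = 14 (d = (7/(0 + 1))*2 = (7/1)*2 = (7*1)*2 = 7*2 = 14)
(d + 263)² = (14 + 263)² = 277² = 76729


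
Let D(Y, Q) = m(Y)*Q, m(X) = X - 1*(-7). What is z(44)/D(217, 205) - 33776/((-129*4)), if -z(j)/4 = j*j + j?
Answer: 4834085/74046 ≈ 65.285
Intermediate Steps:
m(X) = 7 + X (m(X) = X + 7 = 7 + X)
z(j) = -4*j - 4*j² (z(j) = -4*(j*j + j) = -4*(j² + j) = -4*(j + j²) = -4*j - 4*j²)
D(Y, Q) = Q*(7 + Y) (D(Y, Q) = (7 + Y)*Q = Q*(7 + Y))
z(44)/D(217, 205) - 33776/((-129*4)) = (-4*44*(1 + 44))/((205*(7 + 217))) - 33776/((-129*4)) = (-4*44*45)/((205*224)) - 33776/(-516) = -7920/45920 - 33776*(-1/516) = -7920*1/45920 + 8444/129 = -99/574 + 8444/129 = 4834085/74046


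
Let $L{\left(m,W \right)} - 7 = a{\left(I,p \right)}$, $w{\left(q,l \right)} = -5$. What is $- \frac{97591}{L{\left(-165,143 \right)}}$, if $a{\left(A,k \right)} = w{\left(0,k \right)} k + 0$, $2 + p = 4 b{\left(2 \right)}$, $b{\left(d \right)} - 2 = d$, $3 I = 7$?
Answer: $\frac{97591}{63} \approx 1549.1$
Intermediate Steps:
$I = \frac{7}{3}$ ($I = \frac{1}{3} \cdot 7 = \frac{7}{3} \approx 2.3333$)
$b{\left(d \right)} = 2 + d$
$p = 14$ ($p = -2 + 4 \left(2 + 2\right) = -2 + 4 \cdot 4 = -2 + 16 = 14$)
$a{\left(A,k \right)} = - 5 k$ ($a{\left(A,k \right)} = - 5 k + 0 = - 5 k$)
$L{\left(m,W \right)} = -63$ ($L{\left(m,W \right)} = 7 - 70 = -63$)
$- \frac{97591}{L{\left(-165,143 \right)}} = - \frac{97591}{-63} = \left(-97591\right) \left(- \frac{1}{63}\right) = \frac{97591}{63}$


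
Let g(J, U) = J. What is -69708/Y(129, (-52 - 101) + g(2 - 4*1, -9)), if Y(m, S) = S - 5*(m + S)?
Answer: 69708/25 ≈ 2788.3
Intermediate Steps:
Y(m, S) = -5*m - 4*S (Y(m, S) = S - 5*(S + m) = S + (-5*S - 5*m) = -5*m - 4*S)
-69708/Y(129, (-52 - 101) + g(2 - 4*1, -9)) = -69708/(-5*129 - 4*((-52 - 101) + (2 - 4*1))) = -69708/(-645 - 4*(-153 + (2 - 4))) = -69708/(-645 - 4*(-153 - 2)) = -69708/(-645 - 4*(-155)) = -69708/(-645 + 620) = -69708/(-25) = -69708*(-1/25) = 69708/25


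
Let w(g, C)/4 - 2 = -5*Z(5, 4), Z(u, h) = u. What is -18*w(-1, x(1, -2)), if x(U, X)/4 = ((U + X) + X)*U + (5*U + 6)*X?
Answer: 1656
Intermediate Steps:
x(U, X) = 4*U*(U + 2*X) + 4*X*(6 + 5*U) (x(U, X) = 4*(((U + X) + X)*U + (5*U + 6)*X) = 4*((U + 2*X)*U + (6 + 5*U)*X) = 4*(U*(U + 2*X) + X*(6 + 5*U)) = 4*U*(U + 2*X) + 4*X*(6 + 5*U))
w(g, C) = -92 (w(g, C) = 8 + 4*(-5*5) = 8 + 4*(-25) = 8 - 100 = -92)
-18*w(-1, x(1, -2)) = -18*(-92) = 1656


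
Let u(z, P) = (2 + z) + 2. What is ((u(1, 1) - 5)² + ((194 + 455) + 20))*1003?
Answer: 671007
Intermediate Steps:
u(z, P) = 4 + z
((u(1, 1) - 5)² + ((194 + 455) + 20))*1003 = (((4 + 1) - 5)² + ((194 + 455) + 20))*1003 = ((5 - 5)² + (649 + 20))*1003 = (0² + 669)*1003 = (0 + 669)*1003 = 669*1003 = 671007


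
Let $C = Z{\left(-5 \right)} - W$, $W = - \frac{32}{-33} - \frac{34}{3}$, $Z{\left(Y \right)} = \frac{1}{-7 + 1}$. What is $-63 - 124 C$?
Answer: $- \frac{43805}{33} \approx -1327.4$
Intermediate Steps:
$Z{\left(Y \right)} = - \frac{1}{6}$ ($Z{\left(Y \right)} = \frac{1}{-6} = - \frac{1}{6}$)
$W = - \frac{114}{11}$ ($W = \left(-32\right) \left(- \frac{1}{33}\right) - \frac{34}{3} = \frac{32}{33} - \frac{34}{3} = - \frac{114}{11} \approx -10.364$)
$C = \frac{673}{66}$ ($C = - \frac{1}{6} - - \frac{114}{11} = - \frac{1}{6} + \frac{114}{11} = \frac{673}{66} \approx 10.197$)
$-63 - 124 C = -63 - \frac{41726}{33} = - \frac{43805}{33}$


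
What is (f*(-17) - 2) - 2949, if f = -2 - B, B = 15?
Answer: -2662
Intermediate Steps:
f = -17 (f = -2 - 1*15 = -2 - 15 = -17)
(f*(-17) - 2) - 2949 = (-17*(-17) - 2) - 2949 = (289 - 2) - 2949 = 287 - 2949 = -2662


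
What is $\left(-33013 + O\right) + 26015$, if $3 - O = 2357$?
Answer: $-9352$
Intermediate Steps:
$O = -2354$ ($O = 3 - 2357 = -2354$)
$\left(-33013 + O\right) + 26015 = \left(-33013 - 2354\right) + 26015 = -35367 + 26015 = -9352$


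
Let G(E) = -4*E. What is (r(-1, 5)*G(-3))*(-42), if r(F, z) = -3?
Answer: 1512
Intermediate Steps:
(r(-1, 5)*G(-3))*(-42) = -(-12)*(-3)*(-42) = -3*12*(-42) = -36*(-42) = 1512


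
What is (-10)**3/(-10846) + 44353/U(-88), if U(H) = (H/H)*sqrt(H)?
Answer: 500/5423 - 44353*I*sqrt(22)/44 ≈ 0.0922 - 4728.0*I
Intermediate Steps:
U(H) = sqrt(H) (U(H) = 1*sqrt(H) = sqrt(H))
(-10)**3/(-10846) + 44353/U(-88) = (-10)**3/(-10846) + 44353/(sqrt(-88)) = -1000*(-1/10846) + 44353/((2*I*sqrt(22))) = 500/5423 + 44353*(-I*sqrt(22)/44) = 500/5423 - 44353*I*sqrt(22)/44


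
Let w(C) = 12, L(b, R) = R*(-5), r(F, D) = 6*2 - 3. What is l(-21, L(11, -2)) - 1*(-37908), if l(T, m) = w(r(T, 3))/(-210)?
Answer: 1326778/35 ≈ 37908.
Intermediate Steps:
r(F, D) = 9 (r(F, D) = 12 - 3 = 9)
L(b, R) = -5*R
l(T, m) = -2/35 (l(T, m) = 12/(-210) = 12*(-1/210) = -2/35)
l(-21, L(11, -2)) - 1*(-37908) = -2/35 - 1*(-37908) = -2/35 + 37908 = 1326778/35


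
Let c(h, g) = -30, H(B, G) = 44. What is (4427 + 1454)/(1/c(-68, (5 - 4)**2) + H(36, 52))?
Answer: 176430/1319 ≈ 133.76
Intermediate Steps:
(4427 + 1454)/(1/c(-68, (5 - 4)**2) + H(36, 52)) = (4427 + 1454)/(1/(-30) + 44) = 5881/(-1/30 + 44) = 5881/(1319/30) = 5881*(30/1319) = 176430/1319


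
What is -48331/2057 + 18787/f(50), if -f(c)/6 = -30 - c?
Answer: 908587/58080 ≈ 15.644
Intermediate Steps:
f(c) = 180 + 6*c (f(c) = -6*(-30 - c) = 180 + 6*c)
-48331/2057 + 18787/f(50) = -48331/2057 + 18787/(180 + 6*50) = -48331*1/2057 + 18787/(180 + 300) = -2843/121 + 18787/480 = 908587/58080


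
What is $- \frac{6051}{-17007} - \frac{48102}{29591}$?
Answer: $- \frac{213005191}{167751379} \approx -1.2698$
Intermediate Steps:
$- \frac{6051}{-17007} - \frac{48102}{29591} = \left(-6051\right) \left(- \frac{1}{17007}\right) - \frac{48102}{29591} = \frac{2017}{5669} - \frac{48102}{29591} = - \frac{213005191}{167751379}$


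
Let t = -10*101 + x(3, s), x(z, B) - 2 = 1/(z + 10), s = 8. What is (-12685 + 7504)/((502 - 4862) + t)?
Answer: 22451/23261 ≈ 0.96518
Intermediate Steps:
x(z, B) = 2 + 1/(10 + z) (x(z, B) = 2 + 1/(z + 10) = 2 + 1/(10 + z))
t = -13103/13 (t = -10*101 + (21 + 2*3)/(10 + 3) = -1010 + (21 + 6)/13 = -1010 + (1/13)*27 = -1010 + 27/13 = -13103/13 ≈ -1007.9)
(-12685 + 7504)/((502 - 4862) + t) = (-12685 + 7504)/((502 - 4862) - 13103/13) = -5181/(-4360 - 13103/13) = -5181/(-69783/13) = -5181*(-13/69783) = 22451/23261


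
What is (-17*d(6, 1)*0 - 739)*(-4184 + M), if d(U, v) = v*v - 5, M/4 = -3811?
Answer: 14357292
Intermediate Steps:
M = -15244 (M = 4*(-3811) = -15244)
d(U, v) = -5 + v**2 (d(U, v) = v**2 - 5 = -5 + v**2)
(-17*d(6, 1)*0 - 739)*(-4184 + M) = (-17*(-5 + 1**2)*0 - 739)*(-4184 - 15244) = (-17*(-5 + 1)*0 - 739)*(-19428) = (-17*(-4)*0 - 739)*(-19428) = (68*0 - 739)*(-19428) = (0 - 739)*(-19428) = -739*(-19428) = 14357292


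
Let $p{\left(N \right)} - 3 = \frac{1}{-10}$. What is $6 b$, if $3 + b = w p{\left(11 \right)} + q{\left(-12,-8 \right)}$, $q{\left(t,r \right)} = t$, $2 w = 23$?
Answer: $\frac{1101}{10} \approx 110.1$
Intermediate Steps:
$w = \frac{23}{2}$ ($w = \frac{1}{2} \cdot 23 = \frac{23}{2} \approx 11.5$)
$p{\left(N \right)} = \frac{29}{10}$ ($p{\left(N \right)} = 3 + \frac{1}{-10} = 3 - \frac{1}{10} = \frac{29}{10}$)
$b = \frac{367}{20}$ ($b = -3 + \left(\frac{23}{2} \cdot \frac{29}{10} - 12\right) = -3 + \left(\frac{667}{20} - 12\right) = -3 + \frac{427}{20} = \frac{367}{20} \approx 18.35$)
$6 b = 6 \cdot \frac{367}{20} = \frac{1101}{10}$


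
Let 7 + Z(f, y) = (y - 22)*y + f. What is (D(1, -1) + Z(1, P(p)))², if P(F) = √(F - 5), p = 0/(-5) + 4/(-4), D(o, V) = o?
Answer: -2783 + 484*I*√6 ≈ -2783.0 + 1185.6*I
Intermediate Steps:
p = -1 (p = 0*(-⅕) + 4*(-¼) = 0 - 1 = -1)
P(F) = √(-5 + F)
Z(f, y) = -7 + f + y*(-22 + y) (Z(f, y) = -7 + ((y - 22)*y + f) = -7 + ((-22 + y)*y + f) = -7 + (y*(-22 + y) + f) = -7 + (f + y*(-22 + y)) = -7 + f + y*(-22 + y))
(D(1, -1) + Z(1, P(p)))² = (1 + (-7 + 1 + (√(-5 - 1))² - 22*√(-5 - 1)))² = (1 + (-7 + 1 + (√(-6))² - 22*I*√6))² = (1 + (-7 + 1 + (I*√6)² - 22*I*√6))² = (1 + (-7 + 1 - 6 - 22*I*√6))² = (1 + (-12 - 22*I*√6))² = (-11 - 22*I*√6)²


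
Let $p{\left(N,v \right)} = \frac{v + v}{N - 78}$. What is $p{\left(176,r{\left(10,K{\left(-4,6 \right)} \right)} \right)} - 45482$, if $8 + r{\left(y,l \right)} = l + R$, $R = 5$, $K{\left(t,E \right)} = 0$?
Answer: $- \frac{2228621}{49} \approx -45482.0$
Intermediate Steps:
$r{\left(y,l \right)} = -3 + l$ ($r{\left(y,l \right)} = -8 + \left(l + 5\right) = -8 + \left(5 + l\right) = -3 + l$)
$p{\left(N,v \right)} = \frac{2 v}{-78 + N}$
$p{\left(176,r{\left(10,K{\left(-4,6 \right)} \right)} \right)} - 45482 = \frac{2 \left(-3 + 0\right)}{-78 + 176} - 45482 = 2 \left(-3\right) \frac{1}{98} - 45482 = - \frac{3}{49} - 45482 = - \frac{2228621}{49}$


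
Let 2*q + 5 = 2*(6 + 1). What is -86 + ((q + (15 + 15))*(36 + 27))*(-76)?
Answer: -165272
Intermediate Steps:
q = 9/2 (q = -5/2 + (2*(6 + 1))/2 = -5/2 + (2*7)/2 = -5/2 + (1/2)*14 = -5/2 + 7 = 9/2 ≈ 4.5000)
-86 + ((q + (15 + 15))*(36 + 27))*(-76) = -86 + ((9/2 + (15 + 15))*(36 + 27))*(-76) = -86 + ((9/2 + 30)*63)*(-76) = -86 + ((69/2)*63)*(-76) = -86 + (4347/2)*(-76) = -86 - 165186 = -165272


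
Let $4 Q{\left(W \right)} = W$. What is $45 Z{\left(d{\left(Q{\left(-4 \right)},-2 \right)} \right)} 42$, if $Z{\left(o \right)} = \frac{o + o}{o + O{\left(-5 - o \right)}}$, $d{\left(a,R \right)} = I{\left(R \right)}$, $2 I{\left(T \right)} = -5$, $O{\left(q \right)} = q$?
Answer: $1890$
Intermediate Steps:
$I{\left(T \right)} = - \frac{5}{2}$ ($I{\left(T \right)} = \frac{1}{2} \left(-5\right) = - \frac{5}{2}$)
$Q{\left(W \right)} = \frac{W}{4}$
$d{\left(a,R \right)} = - \frac{5}{2}$
$Z{\left(o \right)} = - \frac{2 o}{5}$ ($Z{\left(o \right)} = \frac{o + o}{o - \left(5 + o\right)} = \frac{2 o}{-5} = 2 o \left(- \frac{1}{5}\right) = - \frac{2 o}{5}$)
$45 Z{\left(d{\left(Q{\left(-4 \right)},-2 \right)} \right)} 42 = 45 \left(\left(- \frac{2}{5}\right) \left(- \frac{5}{2}\right)\right) 42 = 45 \cdot 1 \cdot 42 = 45 \cdot 42 = 1890$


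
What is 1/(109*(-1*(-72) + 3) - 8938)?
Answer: -1/763 ≈ -0.0013106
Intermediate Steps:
1/(109*(-1*(-72) + 3) - 8938) = 1/(109*(72 + 3) - 8938) = 1/(109*75 - 8938) = 1/(8175 - 8938) = 1/(-763) = -1/763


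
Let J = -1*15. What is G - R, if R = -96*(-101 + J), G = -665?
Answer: -11801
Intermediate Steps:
J = -15
R = 11136 (R = -96*(-101 - 15) = -96*(-116) = 11136)
G - R = -665 - 1*11136 = -665 - 11136 = -11801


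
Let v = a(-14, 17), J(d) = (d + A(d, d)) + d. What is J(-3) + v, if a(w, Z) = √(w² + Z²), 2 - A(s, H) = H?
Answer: -1 + √485 ≈ 21.023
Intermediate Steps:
A(s, H) = 2 - H
a(w, Z) = √(Z² + w²)
J(d) = 2 + d (J(d) = (d + (2 - d)) + d = 2 + d)
v = √485 (v = √(17² + (-14)²) = √(289 + 196) = √485 ≈ 22.023)
J(-3) + v = (2 - 3) + √485 = -1 + √485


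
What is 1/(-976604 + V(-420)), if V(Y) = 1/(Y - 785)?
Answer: -1205/1176807821 ≈ -1.0240e-6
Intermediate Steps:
V(Y) = 1/(-785 + Y)
1/(-976604 + V(-420)) = 1/(-976604 + 1/(-785 - 420)) = 1/(-976604 + 1/(-1205)) = 1/(-976604 - 1/1205) = 1/(-1176807821/1205) = -1205/1176807821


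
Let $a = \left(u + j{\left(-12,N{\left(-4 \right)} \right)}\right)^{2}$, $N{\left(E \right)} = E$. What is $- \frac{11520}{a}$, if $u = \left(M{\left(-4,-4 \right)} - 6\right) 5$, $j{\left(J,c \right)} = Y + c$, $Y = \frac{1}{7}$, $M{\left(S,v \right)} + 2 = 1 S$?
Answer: $- \frac{62720}{22201} \approx -2.8251$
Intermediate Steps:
$M{\left(S,v \right)} = -2 + S$ ($M{\left(S,v \right)} = -2 + 1 S = -2 + S$)
$Y = \frac{1}{7} \approx 0.14286$
$j{\left(J,c \right)} = \frac{1}{7} + c$
$u = -60$ ($u = \left(\left(-2 - 4\right) - 6\right) 5 = \left(-6 - 6\right) 5 = \left(-12\right) 5 = -60$)
$a = \frac{199809}{49}$ ($a = \left(-60 + \left(\frac{1}{7} - 4\right)\right)^{2} = \left(-60 - \frac{27}{7}\right)^{2} = \left(- \frac{447}{7}\right)^{2} = \frac{199809}{49} \approx 4077.7$)
$- \frac{11520}{a} = - \frac{11520}{\frac{199809}{49}} = \left(-11520\right) \frac{49}{199809} = - \frac{62720}{22201}$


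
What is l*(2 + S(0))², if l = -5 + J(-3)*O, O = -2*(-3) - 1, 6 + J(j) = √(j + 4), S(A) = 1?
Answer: -270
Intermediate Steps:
J(j) = -6 + √(4 + j) (J(j) = -6 + √(j + 4) = -6 + √(4 + j))
O = 5 (O = 6 - 1 = 5)
l = -30 (l = -5 + (-6 + √(4 - 3))*5 = -5 + (-6 + √1)*5 = -5 + (-6 + 1)*5 = -5 - 5*5 = -5 - 25 = -30)
l*(2 + S(0))² = -30*(2 + 1)² = -30*3² = -30*9 = -270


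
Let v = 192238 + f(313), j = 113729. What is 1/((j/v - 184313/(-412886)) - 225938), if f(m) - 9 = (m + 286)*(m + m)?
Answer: -234197609806/52913988061031961 ≈ -4.4260e-6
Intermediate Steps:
f(m) = 9 + 2*m*(286 + m) (f(m) = 9 + (m + 286)*(m + m) = 9 + (286 + m)*(2*m) = 9 + 2*m*(286 + m))
v = 567221 (v = 192238 + (9 + 2*313² + 572*313) = 192238 + (9 + 2*97969 + 179036) = 192238 + (9 + 195938 + 179036) = 192238 + 374983 = 567221)
1/((j/v - 184313/(-412886)) - 225938) = 1/((113729/567221 - 184313/(-412886)) - 225938) = 1/((113729*(1/567221) - 184313*(-1/412886)) - 225938) = 1/((113729/567221 + 184313/412886) - 225938) = 1/(151503316067/234197609806 - 225938) = 1/(-52913988061031961/234197609806) = -234197609806/52913988061031961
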